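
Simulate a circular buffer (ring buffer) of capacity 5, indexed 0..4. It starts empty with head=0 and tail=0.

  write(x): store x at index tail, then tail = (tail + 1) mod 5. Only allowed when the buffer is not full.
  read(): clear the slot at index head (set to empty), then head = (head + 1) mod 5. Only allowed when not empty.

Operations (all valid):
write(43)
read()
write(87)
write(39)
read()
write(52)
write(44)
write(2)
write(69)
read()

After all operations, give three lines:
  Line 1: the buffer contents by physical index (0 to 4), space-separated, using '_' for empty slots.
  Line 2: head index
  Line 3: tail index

write(43): buf=[43 _ _ _ _], head=0, tail=1, size=1
read(): buf=[_ _ _ _ _], head=1, tail=1, size=0
write(87): buf=[_ 87 _ _ _], head=1, tail=2, size=1
write(39): buf=[_ 87 39 _ _], head=1, tail=3, size=2
read(): buf=[_ _ 39 _ _], head=2, tail=3, size=1
write(52): buf=[_ _ 39 52 _], head=2, tail=4, size=2
write(44): buf=[_ _ 39 52 44], head=2, tail=0, size=3
write(2): buf=[2 _ 39 52 44], head=2, tail=1, size=4
write(69): buf=[2 69 39 52 44], head=2, tail=2, size=5
read(): buf=[2 69 _ 52 44], head=3, tail=2, size=4

Answer: 2 69 _ 52 44
3
2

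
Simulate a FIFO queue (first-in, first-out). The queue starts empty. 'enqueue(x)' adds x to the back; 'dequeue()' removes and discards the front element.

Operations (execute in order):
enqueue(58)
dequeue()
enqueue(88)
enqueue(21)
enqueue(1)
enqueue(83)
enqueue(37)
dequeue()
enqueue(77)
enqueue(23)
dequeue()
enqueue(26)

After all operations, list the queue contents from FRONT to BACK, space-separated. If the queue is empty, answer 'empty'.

enqueue(58): [58]
dequeue(): []
enqueue(88): [88]
enqueue(21): [88, 21]
enqueue(1): [88, 21, 1]
enqueue(83): [88, 21, 1, 83]
enqueue(37): [88, 21, 1, 83, 37]
dequeue(): [21, 1, 83, 37]
enqueue(77): [21, 1, 83, 37, 77]
enqueue(23): [21, 1, 83, 37, 77, 23]
dequeue(): [1, 83, 37, 77, 23]
enqueue(26): [1, 83, 37, 77, 23, 26]

Answer: 1 83 37 77 23 26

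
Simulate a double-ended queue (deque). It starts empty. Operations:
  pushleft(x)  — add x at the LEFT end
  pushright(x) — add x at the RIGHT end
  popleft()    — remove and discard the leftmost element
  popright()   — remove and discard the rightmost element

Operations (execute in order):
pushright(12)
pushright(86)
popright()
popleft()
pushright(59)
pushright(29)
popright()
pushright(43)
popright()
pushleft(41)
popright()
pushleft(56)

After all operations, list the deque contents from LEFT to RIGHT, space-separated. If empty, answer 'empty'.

pushright(12): [12]
pushright(86): [12, 86]
popright(): [12]
popleft(): []
pushright(59): [59]
pushright(29): [59, 29]
popright(): [59]
pushright(43): [59, 43]
popright(): [59]
pushleft(41): [41, 59]
popright(): [41]
pushleft(56): [56, 41]

Answer: 56 41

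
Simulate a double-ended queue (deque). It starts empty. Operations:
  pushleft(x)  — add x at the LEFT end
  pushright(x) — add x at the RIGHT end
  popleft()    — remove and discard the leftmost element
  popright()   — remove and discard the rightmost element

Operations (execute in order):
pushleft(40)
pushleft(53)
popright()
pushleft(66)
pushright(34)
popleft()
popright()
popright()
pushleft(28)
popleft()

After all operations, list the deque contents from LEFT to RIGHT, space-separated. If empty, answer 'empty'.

Answer: empty

Derivation:
pushleft(40): [40]
pushleft(53): [53, 40]
popright(): [53]
pushleft(66): [66, 53]
pushright(34): [66, 53, 34]
popleft(): [53, 34]
popright(): [53]
popright(): []
pushleft(28): [28]
popleft(): []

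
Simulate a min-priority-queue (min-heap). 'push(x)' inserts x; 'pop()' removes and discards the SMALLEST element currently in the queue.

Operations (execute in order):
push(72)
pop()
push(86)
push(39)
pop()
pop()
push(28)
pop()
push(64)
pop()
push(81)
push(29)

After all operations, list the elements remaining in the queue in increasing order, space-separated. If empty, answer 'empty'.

Answer: 29 81

Derivation:
push(72): heap contents = [72]
pop() → 72: heap contents = []
push(86): heap contents = [86]
push(39): heap contents = [39, 86]
pop() → 39: heap contents = [86]
pop() → 86: heap contents = []
push(28): heap contents = [28]
pop() → 28: heap contents = []
push(64): heap contents = [64]
pop() → 64: heap contents = []
push(81): heap contents = [81]
push(29): heap contents = [29, 81]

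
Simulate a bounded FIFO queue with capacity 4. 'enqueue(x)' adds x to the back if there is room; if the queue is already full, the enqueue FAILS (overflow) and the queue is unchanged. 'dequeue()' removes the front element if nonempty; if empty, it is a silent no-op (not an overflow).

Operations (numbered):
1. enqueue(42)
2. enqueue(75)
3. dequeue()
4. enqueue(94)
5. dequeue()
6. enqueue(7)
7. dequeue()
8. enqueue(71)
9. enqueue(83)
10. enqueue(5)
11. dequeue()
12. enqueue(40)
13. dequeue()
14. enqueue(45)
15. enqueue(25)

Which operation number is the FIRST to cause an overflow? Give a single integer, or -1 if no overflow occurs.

Answer: 15

Derivation:
1. enqueue(42): size=1
2. enqueue(75): size=2
3. dequeue(): size=1
4. enqueue(94): size=2
5. dequeue(): size=1
6. enqueue(7): size=2
7. dequeue(): size=1
8. enqueue(71): size=2
9. enqueue(83): size=3
10. enqueue(5): size=4
11. dequeue(): size=3
12. enqueue(40): size=4
13. dequeue(): size=3
14. enqueue(45): size=4
15. enqueue(25): size=4=cap → OVERFLOW (fail)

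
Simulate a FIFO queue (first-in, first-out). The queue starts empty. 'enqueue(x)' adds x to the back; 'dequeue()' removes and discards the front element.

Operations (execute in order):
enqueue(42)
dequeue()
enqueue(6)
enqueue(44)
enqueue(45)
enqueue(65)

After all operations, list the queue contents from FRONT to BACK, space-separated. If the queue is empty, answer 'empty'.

Answer: 6 44 45 65

Derivation:
enqueue(42): [42]
dequeue(): []
enqueue(6): [6]
enqueue(44): [6, 44]
enqueue(45): [6, 44, 45]
enqueue(65): [6, 44, 45, 65]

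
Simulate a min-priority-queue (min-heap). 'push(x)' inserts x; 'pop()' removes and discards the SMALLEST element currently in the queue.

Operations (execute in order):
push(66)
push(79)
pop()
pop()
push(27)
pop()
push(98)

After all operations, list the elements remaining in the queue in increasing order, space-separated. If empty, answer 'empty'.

Answer: 98

Derivation:
push(66): heap contents = [66]
push(79): heap contents = [66, 79]
pop() → 66: heap contents = [79]
pop() → 79: heap contents = []
push(27): heap contents = [27]
pop() → 27: heap contents = []
push(98): heap contents = [98]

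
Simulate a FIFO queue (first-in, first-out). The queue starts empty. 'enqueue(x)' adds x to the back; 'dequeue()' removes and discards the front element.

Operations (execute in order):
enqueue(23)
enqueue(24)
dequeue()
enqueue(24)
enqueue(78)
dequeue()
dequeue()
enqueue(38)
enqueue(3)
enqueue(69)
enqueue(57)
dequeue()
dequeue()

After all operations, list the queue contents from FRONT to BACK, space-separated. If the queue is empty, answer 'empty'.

enqueue(23): [23]
enqueue(24): [23, 24]
dequeue(): [24]
enqueue(24): [24, 24]
enqueue(78): [24, 24, 78]
dequeue(): [24, 78]
dequeue(): [78]
enqueue(38): [78, 38]
enqueue(3): [78, 38, 3]
enqueue(69): [78, 38, 3, 69]
enqueue(57): [78, 38, 3, 69, 57]
dequeue(): [38, 3, 69, 57]
dequeue(): [3, 69, 57]

Answer: 3 69 57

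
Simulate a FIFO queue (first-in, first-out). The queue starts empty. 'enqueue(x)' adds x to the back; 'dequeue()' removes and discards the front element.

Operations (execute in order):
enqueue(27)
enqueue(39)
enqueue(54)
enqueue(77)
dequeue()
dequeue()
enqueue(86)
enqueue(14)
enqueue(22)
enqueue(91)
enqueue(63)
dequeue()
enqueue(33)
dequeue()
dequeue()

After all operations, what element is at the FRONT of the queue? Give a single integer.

enqueue(27): queue = [27]
enqueue(39): queue = [27, 39]
enqueue(54): queue = [27, 39, 54]
enqueue(77): queue = [27, 39, 54, 77]
dequeue(): queue = [39, 54, 77]
dequeue(): queue = [54, 77]
enqueue(86): queue = [54, 77, 86]
enqueue(14): queue = [54, 77, 86, 14]
enqueue(22): queue = [54, 77, 86, 14, 22]
enqueue(91): queue = [54, 77, 86, 14, 22, 91]
enqueue(63): queue = [54, 77, 86, 14, 22, 91, 63]
dequeue(): queue = [77, 86, 14, 22, 91, 63]
enqueue(33): queue = [77, 86, 14, 22, 91, 63, 33]
dequeue(): queue = [86, 14, 22, 91, 63, 33]
dequeue(): queue = [14, 22, 91, 63, 33]

Answer: 14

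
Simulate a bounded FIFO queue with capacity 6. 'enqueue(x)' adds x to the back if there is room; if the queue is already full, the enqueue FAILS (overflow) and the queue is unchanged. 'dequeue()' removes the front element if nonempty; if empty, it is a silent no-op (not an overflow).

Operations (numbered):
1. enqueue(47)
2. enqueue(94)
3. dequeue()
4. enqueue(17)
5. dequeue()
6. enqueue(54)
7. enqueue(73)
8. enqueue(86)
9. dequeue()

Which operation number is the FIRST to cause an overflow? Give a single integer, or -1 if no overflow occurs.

Answer: -1

Derivation:
1. enqueue(47): size=1
2. enqueue(94): size=2
3. dequeue(): size=1
4. enqueue(17): size=2
5. dequeue(): size=1
6. enqueue(54): size=2
7. enqueue(73): size=3
8. enqueue(86): size=4
9. dequeue(): size=3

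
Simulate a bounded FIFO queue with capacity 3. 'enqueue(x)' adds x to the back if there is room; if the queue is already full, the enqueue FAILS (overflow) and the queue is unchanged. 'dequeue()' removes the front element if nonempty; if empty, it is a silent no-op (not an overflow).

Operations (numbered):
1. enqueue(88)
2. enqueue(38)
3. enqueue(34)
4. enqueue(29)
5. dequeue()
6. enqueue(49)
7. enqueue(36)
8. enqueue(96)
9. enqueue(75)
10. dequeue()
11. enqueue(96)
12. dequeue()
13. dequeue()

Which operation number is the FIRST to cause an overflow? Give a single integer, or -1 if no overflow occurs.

1. enqueue(88): size=1
2. enqueue(38): size=2
3. enqueue(34): size=3
4. enqueue(29): size=3=cap → OVERFLOW (fail)
5. dequeue(): size=2
6. enqueue(49): size=3
7. enqueue(36): size=3=cap → OVERFLOW (fail)
8. enqueue(96): size=3=cap → OVERFLOW (fail)
9. enqueue(75): size=3=cap → OVERFLOW (fail)
10. dequeue(): size=2
11. enqueue(96): size=3
12. dequeue(): size=2
13. dequeue(): size=1

Answer: 4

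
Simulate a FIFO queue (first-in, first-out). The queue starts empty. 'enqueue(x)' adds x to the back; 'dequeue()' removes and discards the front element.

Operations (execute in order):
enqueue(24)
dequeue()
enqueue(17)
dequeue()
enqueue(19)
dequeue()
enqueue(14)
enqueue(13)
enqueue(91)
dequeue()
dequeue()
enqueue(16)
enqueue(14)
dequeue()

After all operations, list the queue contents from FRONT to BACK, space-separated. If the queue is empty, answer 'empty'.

enqueue(24): [24]
dequeue(): []
enqueue(17): [17]
dequeue(): []
enqueue(19): [19]
dequeue(): []
enqueue(14): [14]
enqueue(13): [14, 13]
enqueue(91): [14, 13, 91]
dequeue(): [13, 91]
dequeue(): [91]
enqueue(16): [91, 16]
enqueue(14): [91, 16, 14]
dequeue(): [16, 14]

Answer: 16 14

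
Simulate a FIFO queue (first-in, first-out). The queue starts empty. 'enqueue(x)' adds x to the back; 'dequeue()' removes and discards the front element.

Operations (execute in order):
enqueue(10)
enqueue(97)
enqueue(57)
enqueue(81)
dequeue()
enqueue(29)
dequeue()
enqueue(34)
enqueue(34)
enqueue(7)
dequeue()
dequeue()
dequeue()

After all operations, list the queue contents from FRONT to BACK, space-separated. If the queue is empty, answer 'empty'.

Answer: 34 34 7

Derivation:
enqueue(10): [10]
enqueue(97): [10, 97]
enqueue(57): [10, 97, 57]
enqueue(81): [10, 97, 57, 81]
dequeue(): [97, 57, 81]
enqueue(29): [97, 57, 81, 29]
dequeue(): [57, 81, 29]
enqueue(34): [57, 81, 29, 34]
enqueue(34): [57, 81, 29, 34, 34]
enqueue(7): [57, 81, 29, 34, 34, 7]
dequeue(): [81, 29, 34, 34, 7]
dequeue(): [29, 34, 34, 7]
dequeue(): [34, 34, 7]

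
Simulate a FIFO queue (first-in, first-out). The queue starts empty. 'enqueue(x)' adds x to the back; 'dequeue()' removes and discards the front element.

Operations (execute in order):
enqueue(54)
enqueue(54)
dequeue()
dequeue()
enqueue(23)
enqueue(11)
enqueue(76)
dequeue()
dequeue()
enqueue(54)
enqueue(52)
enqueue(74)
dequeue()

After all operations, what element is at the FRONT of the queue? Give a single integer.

enqueue(54): queue = [54]
enqueue(54): queue = [54, 54]
dequeue(): queue = [54]
dequeue(): queue = []
enqueue(23): queue = [23]
enqueue(11): queue = [23, 11]
enqueue(76): queue = [23, 11, 76]
dequeue(): queue = [11, 76]
dequeue(): queue = [76]
enqueue(54): queue = [76, 54]
enqueue(52): queue = [76, 54, 52]
enqueue(74): queue = [76, 54, 52, 74]
dequeue(): queue = [54, 52, 74]

Answer: 54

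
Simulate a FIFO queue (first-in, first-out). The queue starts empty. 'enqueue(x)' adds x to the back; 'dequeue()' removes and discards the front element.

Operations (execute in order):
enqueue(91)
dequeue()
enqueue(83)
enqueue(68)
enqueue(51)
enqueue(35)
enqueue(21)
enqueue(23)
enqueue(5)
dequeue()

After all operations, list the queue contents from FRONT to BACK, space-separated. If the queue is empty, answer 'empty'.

enqueue(91): [91]
dequeue(): []
enqueue(83): [83]
enqueue(68): [83, 68]
enqueue(51): [83, 68, 51]
enqueue(35): [83, 68, 51, 35]
enqueue(21): [83, 68, 51, 35, 21]
enqueue(23): [83, 68, 51, 35, 21, 23]
enqueue(5): [83, 68, 51, 35, 21, 23, 5]
dequeue(): [68, 51, 35, 21, 23, 5]

Answer: 68 51 35 21 23 5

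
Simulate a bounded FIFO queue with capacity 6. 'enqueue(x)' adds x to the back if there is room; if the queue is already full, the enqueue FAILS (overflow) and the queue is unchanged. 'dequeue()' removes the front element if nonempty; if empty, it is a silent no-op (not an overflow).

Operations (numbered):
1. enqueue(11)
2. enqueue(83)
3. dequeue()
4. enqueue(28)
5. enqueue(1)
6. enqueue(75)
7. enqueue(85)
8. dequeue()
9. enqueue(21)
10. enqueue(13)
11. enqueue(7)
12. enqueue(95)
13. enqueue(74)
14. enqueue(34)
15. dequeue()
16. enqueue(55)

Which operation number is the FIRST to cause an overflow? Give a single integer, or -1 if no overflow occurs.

1. enqueue(11): size=1
2. enqueue(83): size=2
3. dequeue(): size=1
4. enqueue(28): size=2
5. enqueue(1): size=3
6. enqueue(75): size=4
7. enqueue(85): size=5
8. dequeue(): size=4
9. enqueue(21): size=5
10. enqueue(13): size=6
11. enqueue(7): size=6=cap → OVERFLOW (fail)
12. enqueue(95): size=6=cap → OVERFLOW (fail)
13. enqueue(74): size=6=cap → OVERFLOW (fail)
14. enqueue(34): size=6=cap → OVERFLOW (fail)
15. dequeue(): size=5
16. enqueue(55): size=6

Answer: 11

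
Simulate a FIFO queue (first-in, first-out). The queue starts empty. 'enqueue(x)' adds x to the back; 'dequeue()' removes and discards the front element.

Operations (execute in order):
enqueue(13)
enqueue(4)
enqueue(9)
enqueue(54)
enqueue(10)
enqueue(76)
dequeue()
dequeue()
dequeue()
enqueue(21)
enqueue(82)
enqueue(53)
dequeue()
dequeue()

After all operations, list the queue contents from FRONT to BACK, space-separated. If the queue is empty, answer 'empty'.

enqueue(13): [13]
enqueue(4): [13, 4]
enqueue(9): [13, 4, 9]
enqueue(54): [13, 4, 9, 54]
enqueue(10): [13, 4, 9, 54, 10]
enqueue(76): [13, 4, 9, 54, 10, 76]
dequeue(): [4, 9, 54, 10, 76]
dequeue(): [9, 54, 10, 76]
dequeue(): [54, 10, 76]
enqueue(21): [54, 10, 76, 21]
enqueue(82): [54, 10, 76, 21, 82]
enqueue(53): [54, 10, 76, 21, 82, 53]
dequeue(): [10, 76, 21, 82, 53]
dequeue(): [76, 21, 82, 53]

Answer: 76 21 82 53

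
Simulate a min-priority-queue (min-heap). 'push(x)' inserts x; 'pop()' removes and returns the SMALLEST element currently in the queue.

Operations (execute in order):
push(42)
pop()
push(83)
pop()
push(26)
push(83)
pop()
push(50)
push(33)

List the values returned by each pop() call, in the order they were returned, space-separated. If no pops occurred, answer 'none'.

push(42): heap contents = [42]
pop() → 42: heap contents = []
push(83): heap contents = [83]
pop() → 83: heap contents = []
push(26): heap contents = [26]
push(83): heap contents = [26, 83]
pop() → 26: heap contents = [83]
push(50): heap contents = [50, 83]
push(33): heap contents = [33, 50, 83]

Answer: 42 83 26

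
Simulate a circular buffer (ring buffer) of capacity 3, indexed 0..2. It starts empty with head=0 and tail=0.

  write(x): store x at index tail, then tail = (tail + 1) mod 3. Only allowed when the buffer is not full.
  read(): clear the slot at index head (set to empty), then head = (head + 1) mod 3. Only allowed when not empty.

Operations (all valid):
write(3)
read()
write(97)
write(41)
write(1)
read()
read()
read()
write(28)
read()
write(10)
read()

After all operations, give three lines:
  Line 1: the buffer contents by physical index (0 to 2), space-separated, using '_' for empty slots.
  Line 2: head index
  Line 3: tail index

write(3): buf=[3 _ _], head=0, tail=1, size=1
read(): buf=[_ _ _], head=1, tail=1, size=0
write(97): buf=[_ 97 _], head=1, tail=2, size=1
write(41): buf=[_ 97 41], head=1, tail=0, size=2
write(1): buf=[1 97 41], head=1, tail=1, size=3
read(): buf=[1 _ 41], head=2, tail=1, size=2
read(): buf=[1 _ _], head=0, tail=1, size=1
read(): buf=[_ _ _], head=1, tail=1, size=0
write(28): buf=[_ 28 _], head=1, tail=2, size=1
read(): buf=[_ _ _], head=2, tail=2, size=0
write(10): buf=[_ _ 10], head=2, tail=0, size=1
read(): buf=[_ _ _], head=0, tail=0, size=0

Answer: _ _ _
0
0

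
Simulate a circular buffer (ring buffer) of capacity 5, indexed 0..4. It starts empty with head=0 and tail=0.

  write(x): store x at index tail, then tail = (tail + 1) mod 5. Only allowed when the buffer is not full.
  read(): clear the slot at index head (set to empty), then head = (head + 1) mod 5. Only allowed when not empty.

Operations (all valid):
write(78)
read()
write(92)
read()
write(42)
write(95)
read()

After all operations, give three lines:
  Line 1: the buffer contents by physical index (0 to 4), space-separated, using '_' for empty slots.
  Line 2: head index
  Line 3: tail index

Answer: _ _ _ 95 _
3
4

Derivation:
write(78): buf=[78 _ _ _ _], head=0, tail=1, size=1
read(): buf=[_ _ _ _ _], head=1, tail=1, size=0
write(92): buf=[_ 92 _ _ _], head=1, tail=2, size=1
read(): buf=[_ _ _ _ _], head=2, tail=2, size=0
write(42): buf=[_ _ 42 _ _], head=2, tail=3, size=1
write(95): buf=[_ _ 42 95 _], head=2, tail=4, size=2
read(): buf=[_ _ _ 95 _], head=3, tail=4, size=1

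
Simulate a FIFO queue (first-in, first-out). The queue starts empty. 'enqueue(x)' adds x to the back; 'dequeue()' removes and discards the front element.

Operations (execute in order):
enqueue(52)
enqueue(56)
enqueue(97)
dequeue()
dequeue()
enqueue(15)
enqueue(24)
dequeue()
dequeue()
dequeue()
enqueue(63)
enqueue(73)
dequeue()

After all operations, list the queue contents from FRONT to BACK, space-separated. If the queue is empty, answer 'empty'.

Answer: 73

Derivation:
enqueue(52): [52]
enqueue(56): [52, 56]
enqueue(97): [52, 56, 97]
dequeue(): [56, 97]
dequeue(): [97]
enqueue(15): [97, 15]
enqueue(24): [97, 15, 24]
dequeue(): [15, 24]
dequeue(): [24]
dequeue(): []
enqueue(63): [63]
enqueue(73): [63, 73]
dequeue(): [73]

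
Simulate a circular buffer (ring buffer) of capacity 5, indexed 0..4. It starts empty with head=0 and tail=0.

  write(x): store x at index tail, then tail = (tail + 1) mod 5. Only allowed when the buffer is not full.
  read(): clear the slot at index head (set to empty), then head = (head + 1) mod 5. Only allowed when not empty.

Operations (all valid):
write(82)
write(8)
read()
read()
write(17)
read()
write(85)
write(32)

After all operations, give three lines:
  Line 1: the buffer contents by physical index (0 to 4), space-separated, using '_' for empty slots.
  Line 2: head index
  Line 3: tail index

write(82): buf=[82 _ _ _ _], head=0, tail=1, size=1
write(8): buf=[82 8 _ _ _], head=0, tail=2, size=2
read(): buf=[_ 8 _ _ _], head=1, tail=2, size=1
read(): buf=[_ _ _ _ _], head=2, tail=2, size=0
write(17): buf=[_ _ 17 _ _], head=2, tail=3, size=1
read(): buf=[_ _ _ _ _], head=3, tail=3, size=0
write(85): buf=[_ _ _ 85 _], head=3, tail=4, size=1
write(32): buf=[_ _ _ 85 32], head=3, tail=0, size=2

Answer: _ _ _ 85 32
3
0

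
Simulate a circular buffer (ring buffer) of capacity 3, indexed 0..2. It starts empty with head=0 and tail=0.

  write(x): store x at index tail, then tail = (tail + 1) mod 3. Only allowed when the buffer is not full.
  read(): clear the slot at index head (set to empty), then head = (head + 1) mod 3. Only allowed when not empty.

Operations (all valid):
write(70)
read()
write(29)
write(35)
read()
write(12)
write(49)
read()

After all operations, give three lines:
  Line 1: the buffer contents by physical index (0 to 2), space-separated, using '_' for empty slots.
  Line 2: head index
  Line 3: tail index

Answer: 12 49 _
0
2

Derivation:
write(70): buf=[70 _ _], head=0, tail=1, size=1
read(): buf=[_ _ _], head=1, tail=1, size=0
write(29): buf=[_ 29 _], head=1, tail=2, size=1
write(35): buf=[_ 29 35], head=1, tail=0, size=2
read(): buf=[_ _ 35], head=2, tail=0, size=1
write(12): buf=[12 _ 35], head=2, tail=1, size=2
write(49): buf=[12 49 35], head=2, tail=2, size=3
read(): buf=[12 49 _], head=0, tail=2, size=2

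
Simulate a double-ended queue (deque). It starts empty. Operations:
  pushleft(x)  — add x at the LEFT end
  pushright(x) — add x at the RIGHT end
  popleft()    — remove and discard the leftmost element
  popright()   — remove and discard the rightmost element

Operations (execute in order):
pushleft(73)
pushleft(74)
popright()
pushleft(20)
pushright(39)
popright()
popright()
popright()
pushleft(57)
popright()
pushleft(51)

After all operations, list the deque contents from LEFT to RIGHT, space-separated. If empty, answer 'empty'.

pushleft(73): [73]
pushleft(74): [74, 73]
popright(): [74]
pushleft(20): [20, 74]
pushright(39): [20, 74, 39]
popright(): [20, 74]
popright(): [20]
popright(): []
pushleft(57): [57]
popright(): []
pushleft(51): [51]

Answer: 51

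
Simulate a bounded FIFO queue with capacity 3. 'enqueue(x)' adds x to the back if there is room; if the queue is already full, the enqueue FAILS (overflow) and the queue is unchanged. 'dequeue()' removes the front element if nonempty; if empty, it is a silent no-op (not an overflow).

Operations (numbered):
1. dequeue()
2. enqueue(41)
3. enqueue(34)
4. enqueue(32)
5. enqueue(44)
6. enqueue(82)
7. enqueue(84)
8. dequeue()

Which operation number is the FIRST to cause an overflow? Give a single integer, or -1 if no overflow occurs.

1. dequeue(): empty, no-op, size=0
2. enqueue(41): size=1
3. enqueue(34): size=2
4. enqueue(32): size=3
5. enqueue(44): size=3=cap → OVERFLOW (fail)
6. enqueue(82): size=3=cap → OVERFLOW (fail)
7. enqueue(84): size=3=cap → OVERFLOW (fail)
8. dequeue(): size=2

Answer: 5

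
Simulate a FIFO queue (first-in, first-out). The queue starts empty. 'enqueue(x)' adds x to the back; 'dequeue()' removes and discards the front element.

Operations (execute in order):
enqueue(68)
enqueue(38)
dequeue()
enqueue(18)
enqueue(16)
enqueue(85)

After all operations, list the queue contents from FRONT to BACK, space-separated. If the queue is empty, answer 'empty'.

enqueue(68): [68]
enqueue(38): [68, 38]
dequeue(): [38]
enqueue(18): [38, 18]
enqueue(16): [38, 18, 16]
enqueue(85): [38, 18, 16, 85]

Answer: 38 18 16 85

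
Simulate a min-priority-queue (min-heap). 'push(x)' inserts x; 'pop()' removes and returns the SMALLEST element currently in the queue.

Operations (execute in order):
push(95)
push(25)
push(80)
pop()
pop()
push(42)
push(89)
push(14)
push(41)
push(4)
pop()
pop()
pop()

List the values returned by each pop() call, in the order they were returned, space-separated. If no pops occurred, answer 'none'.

push(95): heap contents = [95]
push(25): heap contents = [25, 95]
push(80): heap contents = [25, 80, 95]
pop() → 25: heap contents = [80, 95]
pop() → 80: heap contents = [95]
push(42): heap contents = [42, 95]
push(89): heap contents = [42, 89, 95]
push(14): heap contents = [14, 42, 89, 95]
push(41): heap contents = [14, 41, 42, 89, 95]
push(4): heap contents = [4, 14, 41, 42, 89, 95]
pop() → 4: heap contents = [14, 41, 42, 89, 95]
pop() → 14: heap contents = [41, 42, 89, 95]
pop() → 41: heap contents = [42, 89, 95]

Answer: 25 80 4 14 41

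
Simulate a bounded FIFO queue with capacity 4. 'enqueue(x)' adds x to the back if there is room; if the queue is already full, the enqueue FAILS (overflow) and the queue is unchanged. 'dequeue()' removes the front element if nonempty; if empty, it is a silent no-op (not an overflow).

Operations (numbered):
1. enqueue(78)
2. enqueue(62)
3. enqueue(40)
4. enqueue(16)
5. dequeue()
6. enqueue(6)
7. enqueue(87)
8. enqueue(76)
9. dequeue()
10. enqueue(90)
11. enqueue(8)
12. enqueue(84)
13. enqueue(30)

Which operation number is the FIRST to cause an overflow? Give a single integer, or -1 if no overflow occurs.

1. enqueue(78): size=1
2. enqueue(62): size=2
3. enqueue(40): size=3
4. enqueue(16): size=4
5. dequeue(): size=3
6. enqueue(6): size=4
7. enqueue(87): size=4=cap → OVERFLOW (fail)
8. enqueue(76): size=4=cap → OVERFLOW (fail)
9. dequeue(): size=3
10. enqueue(90): size=4
11. enqueue(8): size=4=cap → OVERFLOW (fail)
12. enqueue(84): size=4=cap → OVERFLOW (fail)
13. enqueue(30): size=4=cap → OVERFLOW (fail)

Answer: 7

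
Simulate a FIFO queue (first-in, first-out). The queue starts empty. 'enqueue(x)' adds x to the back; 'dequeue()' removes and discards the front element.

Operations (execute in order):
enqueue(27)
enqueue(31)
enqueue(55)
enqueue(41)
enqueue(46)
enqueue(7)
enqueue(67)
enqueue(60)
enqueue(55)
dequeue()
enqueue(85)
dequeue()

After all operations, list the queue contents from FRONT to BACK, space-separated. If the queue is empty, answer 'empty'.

Answer: 55 41 46 7 67 60 55 85

Derivation:
enqueue(27): [27]
enqueue(31): [27, 31]
enqueue(55): [27, 31, 55]
enqueue(41): [27, 31, 55, 41]
enqueue(46): [27, 31, 55, 41, 46]
enqueue(7): [27, 31, 55, 41, 46, 7]
enqueue(67): [27, 31, 55, 41, 46, 7, 67]
enqueue(60): [27, 31, 55, 41, 46, 7, 67, 60]
enqueue(55): [27, 31, 55, 41, 46, 7, 67, 60, 55]
dequeue(): [31, 55, 41, 46, 7, 67, 60, 55]
enqueue(85): [31, 55, 41, 46, 7, 67, 60, 55, 85]
dequeue(): [55, 41, 46, 7, 67, 60, 55, 85]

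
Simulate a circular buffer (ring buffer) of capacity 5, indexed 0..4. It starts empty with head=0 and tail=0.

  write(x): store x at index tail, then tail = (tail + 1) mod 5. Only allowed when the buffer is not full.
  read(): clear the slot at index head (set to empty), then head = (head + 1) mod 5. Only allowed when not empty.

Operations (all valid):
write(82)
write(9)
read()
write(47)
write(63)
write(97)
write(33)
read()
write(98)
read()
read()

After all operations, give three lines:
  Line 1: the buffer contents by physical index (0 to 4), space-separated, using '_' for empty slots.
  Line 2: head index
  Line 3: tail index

Answer: 33 98 _ _ 97
4
2

Derivation:
write(82): buf=[82 _ _ _ _], head=0, tail=1, size=1
write(9): buf=[82 9 _ _ _], head=0, tail=2, size=2
read(): buf=[_ 9 _ _ _], head=1, tail=2, size=1
write(47): buf=[_ 9 47 _ _], head=1, tail=3, size=2
write(63): buf=[_ 9 47 63 _], head=1, tail=4, size=3
write(97): buf=[_ 9 47 63 97], head=1, tail=0, size=4
write(33): buf=[33 9 47 63 97], head=1, tail=1, size=5
read(): buf=[33 _ 47 63 97], head=2, tail=1, size=4
write(98): buf=[33 98 47 63 97], head=2, tail=2, size=5
read(): buf=[33 98 _ 63 97], head=3, tail=2, size=4
read(): buf=[33 98 _ _ 97], head=4, tail=2, size=3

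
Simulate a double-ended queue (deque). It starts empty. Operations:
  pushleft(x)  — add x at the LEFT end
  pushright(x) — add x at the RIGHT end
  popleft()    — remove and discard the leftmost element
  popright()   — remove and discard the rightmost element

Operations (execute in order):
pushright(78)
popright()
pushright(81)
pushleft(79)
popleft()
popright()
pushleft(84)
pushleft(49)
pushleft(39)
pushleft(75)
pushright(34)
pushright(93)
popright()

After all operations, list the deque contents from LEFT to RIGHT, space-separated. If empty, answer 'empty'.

Answer: 75 39 49 84 34

Derivation:
pushright(78): [78]
popright(): []
pushright(81): [81]
pushleft(79): [79, 81]
popleft(): [81]
popright(): []
pushleft(84): [84]
pushleft(49): [49, 84]
pushleft(39): [39, 49, 84]
pushleft(75): [75, 39, 49, 84]
pushright(34): [75, 39, 49, 84, 34]
pushright(93): [75, 39, 49, 84, 34, 93]
popright(): [75, 39, 49, 84, 34]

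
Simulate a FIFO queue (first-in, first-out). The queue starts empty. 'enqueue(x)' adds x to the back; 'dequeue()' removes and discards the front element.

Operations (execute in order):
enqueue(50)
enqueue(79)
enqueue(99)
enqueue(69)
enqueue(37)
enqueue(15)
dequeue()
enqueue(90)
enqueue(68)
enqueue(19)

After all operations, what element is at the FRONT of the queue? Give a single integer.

Answer: 79

Derivation:
enqueue(50): queue = [50]
enqueue(79): queue = [50, 79]
enqueue(99): queue = [50, 79, 99]
enqueue(69): queue = [50, 79, 99, 69]
enqueue(37): queue = [50, 79, 99, 69, 37]
enqueue(15): queue = [50, 79, 99, 69, 37, 15]
dequeue(): queue = [79, 99, 69, 37, 15]
enqueue(90): queue = [79, 99, 69, 37, 15, 90]
enqueue(68): queue = [79, 99, 69, 37, 15, 90, 68]
enqueue(19): queue = [79, 99, 69, 37, 15, 90, 68, 19]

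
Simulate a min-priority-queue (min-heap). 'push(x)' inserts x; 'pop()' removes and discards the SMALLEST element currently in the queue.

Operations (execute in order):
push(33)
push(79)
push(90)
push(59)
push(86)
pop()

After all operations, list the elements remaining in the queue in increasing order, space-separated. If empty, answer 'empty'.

push(33): heap contents = [33]
push(79): heap contents = [33, 79]
push(90): heap contents = [33, 79, 90]
push(59): heap contents = [33, 59, 79, 90]
push(86): heap contents = [33, 59, 79, 86, 90]
pop() → 33: heap contents = [59, 79, 86, 90]

Answer: 59 79 86 90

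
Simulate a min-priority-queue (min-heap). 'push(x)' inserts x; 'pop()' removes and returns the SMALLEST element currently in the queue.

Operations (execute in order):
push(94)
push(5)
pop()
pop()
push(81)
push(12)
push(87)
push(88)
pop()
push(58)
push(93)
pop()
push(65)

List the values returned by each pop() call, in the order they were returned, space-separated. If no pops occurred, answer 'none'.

Answer: 5 94 12 58

Derivation:
push(94): heap contents = [94]
push(5): heap contents = [5, 94]
pop() → 5: heap contents = [94]
pop() → 94: heap contents = []
push(81): heap contents = [81]
push(12): heap contents = [12, 81]
push(87): heap contents = [12, 81, 87]
push(88): heap contents = [12, 81, 87, 88]
pop() → 12: heap contents = [81, 87, 88]
push(58): heap contents = [58, 81, 87, 88]
push(93): heap contents = [58, 81, 87, 88, 93]
pop() → 58: heap contents = [81, 87, 88, 93]
push(65): heap contents = [65, 81, 87, 88, 93]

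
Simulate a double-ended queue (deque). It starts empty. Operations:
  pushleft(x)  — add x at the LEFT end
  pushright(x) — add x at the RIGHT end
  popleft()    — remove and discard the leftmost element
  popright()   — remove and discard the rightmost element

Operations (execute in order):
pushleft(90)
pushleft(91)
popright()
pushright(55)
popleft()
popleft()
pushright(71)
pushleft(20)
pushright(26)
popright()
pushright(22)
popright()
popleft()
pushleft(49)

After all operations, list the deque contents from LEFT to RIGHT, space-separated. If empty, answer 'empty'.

Answer: 49 71

Derivation:
pushleft(90): [90]
pushleft(91): [91, 90]
popright(): [91]
pushright(55): [91, 55]
popleft(): [55]
popleft(): []
pushright(71): [71]
pushleft(20): [20, 71]
pushright(26): [20, 71, 26]
popright(): [20, 71]
pushright(22): [20, 71, 22]
popright(): [20, 71]
popleft(): [71]
pushleft(49): [49, 71]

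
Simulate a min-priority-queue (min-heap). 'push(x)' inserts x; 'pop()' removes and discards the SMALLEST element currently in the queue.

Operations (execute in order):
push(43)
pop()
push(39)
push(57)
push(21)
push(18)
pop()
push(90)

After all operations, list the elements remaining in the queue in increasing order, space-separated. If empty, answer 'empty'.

Answer: 21 39 57 90

Derivation:
push(43): heap contents = [43]
pop() → 43: heap contents = []
push(39): heap contents = [39]
push(57): heap contents = [39, 57]
push(21): heap contents = [21, 39, 57]
push(18): heap contents = [18, 21, 39, 57]
pop() → 18: heap contents = [21, 39, 57]
push(90): heap contents = [21, 39, 57, 90]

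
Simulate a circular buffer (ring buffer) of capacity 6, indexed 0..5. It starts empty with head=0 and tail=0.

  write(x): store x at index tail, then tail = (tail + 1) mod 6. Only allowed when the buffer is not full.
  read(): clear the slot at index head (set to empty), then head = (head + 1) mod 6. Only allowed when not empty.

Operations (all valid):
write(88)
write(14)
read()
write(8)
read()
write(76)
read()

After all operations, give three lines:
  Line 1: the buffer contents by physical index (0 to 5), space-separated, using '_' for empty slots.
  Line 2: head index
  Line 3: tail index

write(88): buf=[88 _ _ _ _ _], head=0, tail=1, size=1
write(14): buf=[88 14 _ _ _ _], head=0, tail=2, size=2
read(): buf=[_ 14 _ _ _ _], head=1, tail=2, size=1
write(8): buf=[_ 14 8 _ _ _], head=1, tail=3, size=2
read(): buf=[_ _ 8 _ _ _], head=2, tail=3, size=1
write(76): buf=[_ _ 8 76 _ _], head=2, tail=4, size=2
read(): buf=[_ _ _ 76 _ _], head=3, tail=4, size=1

Answer: _ _ _ 76 _ _
3
4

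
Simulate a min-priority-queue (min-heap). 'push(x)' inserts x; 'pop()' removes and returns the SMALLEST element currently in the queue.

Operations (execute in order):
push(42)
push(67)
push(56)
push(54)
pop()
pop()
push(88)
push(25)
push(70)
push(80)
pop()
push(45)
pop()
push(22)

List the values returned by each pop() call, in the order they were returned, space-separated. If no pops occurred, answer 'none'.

push(42): heap contents = [42]
push(67): heap contents = [42, 67]
push(56): heap contents = [42, 56, 67]
push(54): heap contents = [42, 54, 56, 67]
pop() → 42: heap contents = [54, 56, 67]
pop() → 54: heap contents = [56, 67]
push(88): heap contents = [56, 67, 88]
push(25): heap contents = [25, 56, 67, 88]
push(70): heap contents = [25, 56, 67, 70, 88]
push(80): heap contents = [25, 56, 67, 70, 80, 88]
pop() → 25: heap contents = [56, 67, 70, 80, 88]
push(45): heap contents = [45, 56, 67, 70, 80, 88]
pop() → 45: heap contents = [56, 67, 70, 80, 88]
push(22): heap contents = [22, 56, 67, 70, 80, 88]

Answer: 42 54 25 45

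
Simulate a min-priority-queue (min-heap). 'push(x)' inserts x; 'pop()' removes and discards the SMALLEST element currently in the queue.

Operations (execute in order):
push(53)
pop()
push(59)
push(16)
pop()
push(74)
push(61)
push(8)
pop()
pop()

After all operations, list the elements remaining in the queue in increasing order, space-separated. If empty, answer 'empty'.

Answer: 61 74

Derivation:
push(53): heap contents = [53]
pop() → 53: heap contents = []
push(59): heap contents = [59]
push(16): heap contents = [16, 59]
pop() → 16: heap contents = [59]
push(74): heap contents = [59, 74]
push(61): heap contents = [59, 61, 74]
push(8): heap contents = [8, 59, 61, 74]
pop() → 8: heap contents = [59, 61, 74]
pop() → 59: heap contents = [61, 74]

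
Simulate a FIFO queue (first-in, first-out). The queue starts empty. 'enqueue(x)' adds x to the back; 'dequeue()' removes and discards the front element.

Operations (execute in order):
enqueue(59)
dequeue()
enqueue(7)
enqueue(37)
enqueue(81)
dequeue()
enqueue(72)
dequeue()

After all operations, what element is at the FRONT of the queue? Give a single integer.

enqueue(59): queue = [59]
dequeue(): queue = []
enqueue(7): queue = [7]
enqueue(37): queue = [7, 37]
enqueue(81): queue = [7, 37, 81]
dequeue(): queue = [37, 81]
enqueue(72): queue = [37, 81, 72]
dequeue(): queue = [81, 72]

Answer: 81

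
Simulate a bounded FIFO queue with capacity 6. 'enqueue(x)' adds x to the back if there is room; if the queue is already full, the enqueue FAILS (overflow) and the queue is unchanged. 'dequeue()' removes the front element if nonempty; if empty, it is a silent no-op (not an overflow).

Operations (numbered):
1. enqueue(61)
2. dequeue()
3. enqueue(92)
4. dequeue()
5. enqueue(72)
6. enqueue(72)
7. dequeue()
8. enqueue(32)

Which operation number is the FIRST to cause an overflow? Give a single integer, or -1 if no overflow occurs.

1. enqueue(61): size=1
2. dequeue(): size=0
3. enqueue(92): size=1
4. dequeue(): size=0
5. enqueue(72): size=1
6. enqueue(72): size=2
7. dequeue(): size=1
8. enqueue(32): size=2

Answer: -1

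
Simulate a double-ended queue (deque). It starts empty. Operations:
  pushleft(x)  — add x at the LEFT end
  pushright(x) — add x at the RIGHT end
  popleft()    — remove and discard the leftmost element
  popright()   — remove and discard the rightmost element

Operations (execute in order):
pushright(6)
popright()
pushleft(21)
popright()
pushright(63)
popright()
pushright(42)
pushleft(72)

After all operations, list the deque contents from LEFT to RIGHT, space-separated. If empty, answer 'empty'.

Answer: 72 42

Derivation:
pushright(6): [6]
popright(): []
pushleft(21): [21]
popright(): []
pushright(63): [63]
popright(): []
pushright(42): [42]
pushleft(72): [72, 42]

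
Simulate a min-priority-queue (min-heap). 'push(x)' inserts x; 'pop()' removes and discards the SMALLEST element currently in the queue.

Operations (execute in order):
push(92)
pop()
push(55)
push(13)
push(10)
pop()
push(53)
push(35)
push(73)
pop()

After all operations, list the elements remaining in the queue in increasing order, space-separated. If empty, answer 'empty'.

Answer: 35 53 55 73

Derivation:
push(92): heap contents = [92]
pop() → 92: heap contents = []
push(55): heap contents = [55]
push(13): heap contents = [13, 55]
push(10): heap contents = [10, 13, 55]
pop() → 10: heap contents = [13, 55]
push(53): heap contents = [13, 53, 55]
push(35): heap contents = [13, 35, 53, 55]
push(73): heap contents = [13, 35, 53, 55, 73]
pop() → 13: heap contents = [35, 53, 55, 73]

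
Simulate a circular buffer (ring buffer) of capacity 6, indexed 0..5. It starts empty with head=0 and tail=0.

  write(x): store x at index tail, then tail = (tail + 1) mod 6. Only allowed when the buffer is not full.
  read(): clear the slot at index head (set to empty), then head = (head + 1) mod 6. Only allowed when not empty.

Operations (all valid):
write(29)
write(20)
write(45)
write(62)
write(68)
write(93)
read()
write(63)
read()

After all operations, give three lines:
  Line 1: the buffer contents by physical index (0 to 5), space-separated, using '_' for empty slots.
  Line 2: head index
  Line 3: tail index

write(29): buf=[29 _ _ _ _ _], head=0, tail=1, size=1
write(20): buf=[29 20 _ _ _ _], head=0, tail=2, size=2
write(45): buf=[29 20 45 _ _ _], head=0, tail=3, size=3
write(62): buf=[29 20 45 62 _ _], head=0, tail=4, size=4
write(68): buf=[29 20 45 62 68 _], head=0, tail=5, size=5
write(93): buf=[29 20 45 62 68 93], head=0, tail=0, size=6
read(): buf=[_ 20 45 62 68 93], head=1, tail=0, size=5
write(63): buf=[63 20 45 62 68 93], head=1, tail=1, size=6
read(): buf=[63 _ 45 62 68 93], head=2, tail=1, size=5

Answer: 63 _ 45 62 68 93
2
1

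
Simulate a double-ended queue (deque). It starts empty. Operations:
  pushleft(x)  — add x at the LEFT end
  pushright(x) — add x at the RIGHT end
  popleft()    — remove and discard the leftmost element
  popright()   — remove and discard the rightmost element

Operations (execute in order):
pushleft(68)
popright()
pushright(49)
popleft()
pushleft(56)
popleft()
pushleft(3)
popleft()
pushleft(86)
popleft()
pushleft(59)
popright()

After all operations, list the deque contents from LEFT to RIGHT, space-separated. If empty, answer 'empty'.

pushleft(68): [68]
popright(): []
pushright(49): [49]
popleft(): []
pushleft(56): [56]
popleft(): []
pushleft(3): [3]
popleft(): []
pushleft(86): [86]
popleft(): []
pushleft(59): [59]
popright(): []

Answer: empty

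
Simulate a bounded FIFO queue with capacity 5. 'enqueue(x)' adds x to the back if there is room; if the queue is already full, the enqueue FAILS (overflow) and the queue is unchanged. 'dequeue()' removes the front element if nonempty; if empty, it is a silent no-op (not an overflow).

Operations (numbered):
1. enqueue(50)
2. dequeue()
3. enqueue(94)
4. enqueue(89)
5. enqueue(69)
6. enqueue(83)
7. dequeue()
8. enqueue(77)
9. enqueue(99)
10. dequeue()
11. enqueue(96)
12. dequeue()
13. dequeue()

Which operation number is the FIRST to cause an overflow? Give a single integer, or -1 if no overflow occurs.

1. enqueue(50): size=1
2. dequeue(): size=0
3. enqueue(94): size=1
4. enqueue(89): size=2
5. enqueue(69): size=3
6. enqueue(83): size=4
7. dequeue(): size=3
8. enqueue(77): size=4
9. enqueue(99): size=5
10. dequeue(): size=4
11. enqueue(96): size=5
12. dequeue(): size=4
13. dequeue(): size=3

Answer: -1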